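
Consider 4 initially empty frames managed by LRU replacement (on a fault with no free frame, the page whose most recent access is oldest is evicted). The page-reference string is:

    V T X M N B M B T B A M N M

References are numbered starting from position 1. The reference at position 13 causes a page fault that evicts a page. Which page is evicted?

T

pos 1: V → miss, frames (V)
pos 2: T → miss, frames (V T)
pos 3: X → miss, frames (V T X)
pos 4: M → miss, frames (V T X M)
pos 5: N → miss, evict V, frames (T X M N)
pos 6: B → miss, evict T, frames (X M N B)
pos 7: M → hit
pos 8: B → hit
pos 9: T → miss, evict X, frames (N M B T)
pos 10: B → hit
pos 11: A → miss, evict N, frames (M T B A)
pos 12: M → hit
pos 13: N → miss, evict T, frames (B A M N)
At position 13, page T is evicted.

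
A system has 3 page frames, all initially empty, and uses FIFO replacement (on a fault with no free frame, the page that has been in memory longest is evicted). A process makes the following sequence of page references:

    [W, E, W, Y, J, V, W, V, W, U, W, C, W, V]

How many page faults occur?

9

W: fault, frames {W}
E: fault, frames {W,E}
W: hit
Y: fault, frames {W,E,Y}
J: fault, evict W, frames {E,Y,J}
V: fault, evict E, frames {Y,J,V}
W: fault, evict Y, frames {J,V,W}
V: hit
W: hit
U: fault, evict J, frames {V,W,U}
W: hit
C: fault, evict V, frames {W,U,C}
W: hit
V: fault, evict W, frames {U,C,V}
Page faults: 9.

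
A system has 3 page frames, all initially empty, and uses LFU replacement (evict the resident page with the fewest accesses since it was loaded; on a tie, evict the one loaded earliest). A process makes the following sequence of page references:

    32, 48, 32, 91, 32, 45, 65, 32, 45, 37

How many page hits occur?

32: fault, frames [32]
48: fault, frames [32, 48]
32: hit
91: fault, frames [32, 48, 91]
32: hit
45: fault, evict 48, frames [32, 91, 45]
65: fault, evict 91, frames [32, 45, 65]
32: hit
45: hit
37: fault, evict 65, frames [32, 45, 37]
Hits: 4.

4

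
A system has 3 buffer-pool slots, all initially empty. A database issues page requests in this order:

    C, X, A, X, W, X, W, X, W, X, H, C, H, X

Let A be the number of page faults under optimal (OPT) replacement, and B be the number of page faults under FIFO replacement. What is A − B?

-2

Under OPT: F F F . F . . . . . F . . . → 5 faults.
Under FIFO: F F F . F . . . . . F F . F → 7 faults.
A − B = 5 − 7 = -2.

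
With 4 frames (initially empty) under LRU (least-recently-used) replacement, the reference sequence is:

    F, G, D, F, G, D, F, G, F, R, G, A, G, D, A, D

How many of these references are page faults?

F: miss, frames [F]
G: miss, frames [F, G]
D: miss, frames [F, G, D]
F: hit
G: hit
D: hit
F: hit
G: hit
F: hit
R: miss, frames [D, G, F, R]
G: hit
A: miss, evict D, frames [F, R, G, A]
G: hit
D: miss, evict F, frames [R, A, G, D]
A: hit
D: hit
Page faults: 6.

6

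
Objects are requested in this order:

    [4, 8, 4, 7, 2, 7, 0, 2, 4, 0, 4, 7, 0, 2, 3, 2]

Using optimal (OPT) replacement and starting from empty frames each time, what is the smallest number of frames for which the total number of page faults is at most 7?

f=1: 16 faults
f=2: 9 faults
f=3: 7 faults
f=4: 6 faults
f=5: 6 faults
f=6: 6 faults
Smallest f with faults ≤ 7 is 3.

3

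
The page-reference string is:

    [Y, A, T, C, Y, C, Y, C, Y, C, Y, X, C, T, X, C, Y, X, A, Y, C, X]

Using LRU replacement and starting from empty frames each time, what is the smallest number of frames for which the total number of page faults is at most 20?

f=1: 22 faults
f=2: 16 faults
f=3: 11 faults
f=4: 6 faults
f=5: 5 faults
Smallest f with faults ≤ 20 is 2.

2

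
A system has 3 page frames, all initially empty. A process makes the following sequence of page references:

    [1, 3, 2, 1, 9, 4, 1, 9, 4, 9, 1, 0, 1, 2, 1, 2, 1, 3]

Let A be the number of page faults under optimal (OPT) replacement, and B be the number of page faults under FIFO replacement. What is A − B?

Under OPT: F F F . F F . . . . . F . F . . . F → 8 faults.
Under FIFO: F F F . F F F . . . . F . F . . . F → 9 faults.
A − B = 8 − 9 = -1.

-1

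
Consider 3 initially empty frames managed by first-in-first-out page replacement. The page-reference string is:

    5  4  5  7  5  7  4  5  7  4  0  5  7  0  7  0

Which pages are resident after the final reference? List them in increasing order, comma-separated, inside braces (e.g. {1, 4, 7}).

5: miss, frames {5}
4: miss, frames {5,4}
5: hit
7: miss, frames {5,4,7}
5: hit
7: hit
4: hit
5: hit
7: hit
4: hit
0: miss, evict 5, frames {4,7,0}
5: miss, evict 4, frames {7,0,5}
7: hit
0: hit
7: hit
0: hit

{0, 5, 7}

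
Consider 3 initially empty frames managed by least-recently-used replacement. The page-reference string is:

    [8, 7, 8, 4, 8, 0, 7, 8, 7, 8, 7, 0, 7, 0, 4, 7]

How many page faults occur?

8 -> fault, frames (8)
7 -> fault, frames (8 7)
8 -> hit
4 -> fault, frames (7 8 4)
8 -> hit
0 -> fault, evict 7, frames (4 8 0)
7 -> fault, evict 4, frames (8 0 7)
8 -> hit
7 -> hit
8 -> hit
7 -> hit
0 -> hit
7 -> hit
0 -> hit
4 -> fault, evict 8, frames (7 0 4)
7 -> hit
Page faults: 6.

6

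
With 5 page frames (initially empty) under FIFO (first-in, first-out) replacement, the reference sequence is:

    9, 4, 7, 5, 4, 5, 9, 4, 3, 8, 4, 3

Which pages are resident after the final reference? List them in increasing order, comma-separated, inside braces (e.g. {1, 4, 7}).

9: fault, frames [9]
4: fault, frames [9, 4]
7: fault, frames [9, 4, 7]
5: fault, frames [9, 4, 7, 5]
4: hit
5: hit
9: hit
4: hit
3: fault, frames [9, 4, 7, 5, 3]
8: fault, evict 9, frames [4, 7, 5, 3, 8]
4: hit
3: hit

{3, 4, 5, 7, 8}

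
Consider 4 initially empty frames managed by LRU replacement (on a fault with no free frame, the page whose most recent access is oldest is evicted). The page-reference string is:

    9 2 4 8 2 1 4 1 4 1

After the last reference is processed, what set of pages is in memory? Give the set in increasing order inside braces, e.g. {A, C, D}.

{1, 2, 4, 8}

9 -> miss, frames [9]
2 -> miss, frames [9, 2]
4 -> miss, frames [9, 2, 4]
8 -> miss, frames [9, 2, 4, 8]
2 -> hit
1 -> miss, evict 9, frames [4, 8, 2, 1]
4 -> hit
1 -> hit
4 -> hit
1 -> hit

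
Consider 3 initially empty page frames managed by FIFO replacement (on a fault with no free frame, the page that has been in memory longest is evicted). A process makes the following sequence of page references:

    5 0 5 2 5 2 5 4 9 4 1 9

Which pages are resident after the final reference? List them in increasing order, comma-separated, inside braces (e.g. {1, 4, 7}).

{1, 4, 9}

5: miss, frames [5]
0: miss, frames [5, 0]
5: hit
2: miss, frames [5, 0, 2]
5: hit
2: hit
5: hit
4: miss, evict 5, frames [0, 2, 4]
9: miss, evict 0, frames [2, 4, 9]
4: hit
1: miss, evict 2, frames [4, 9, 1]
9: hit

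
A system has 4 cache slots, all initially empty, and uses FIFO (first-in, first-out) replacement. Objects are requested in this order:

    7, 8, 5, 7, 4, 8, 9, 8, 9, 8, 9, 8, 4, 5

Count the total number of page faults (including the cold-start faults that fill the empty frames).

5

7 → miss, frames [7]
8 → miss, frames [7, 8]
5 → miss, frames [7, 8, 5]
7 → hit
4 → miss, frames [7, 8, 5, 4]
8 → hit
9 → miss, evict 7, frames [8, 5, 4, 9]
8 → hit
9 → hit
8 → hit
9 → hit
8 → hit
4 → hit
5 → hit
Page faults: 5.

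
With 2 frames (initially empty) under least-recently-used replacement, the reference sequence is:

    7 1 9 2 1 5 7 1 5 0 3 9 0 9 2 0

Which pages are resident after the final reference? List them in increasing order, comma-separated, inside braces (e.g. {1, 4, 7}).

7 → miss, frames {7}
1 → miss, frames {7,1}
9 → miss, evict 7, frames {1,9}
2 → miss, evict 1, frames {9,2}
1 → miss, evict 9, frames {2,1}
5 → miss, evict 2, frames {1,5}
7 → miss, evict 1, frames {5,7}
1 → miss, evict 5, frames {7,1}
5 → miss, evict 7, frames {1,5}
0 → miss, evict 1, frames {5,0}
3 → miss, evict 5, frames {0,3}
9 → miss, evict 0, frames {3,9}
0 → miss, evict 3, frames {9,0}
9 → hit
2 → miss, evict 0, frames {9,2}
0 → miss, evict 9, frames {2,0}

{0, 2}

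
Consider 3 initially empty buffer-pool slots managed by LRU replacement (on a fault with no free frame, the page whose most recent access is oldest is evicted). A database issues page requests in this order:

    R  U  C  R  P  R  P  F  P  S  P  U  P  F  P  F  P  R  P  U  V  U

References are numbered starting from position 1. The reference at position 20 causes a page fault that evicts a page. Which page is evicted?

F

pos 1: R -> fault, frames [R]
pos 2: U -> fault, frames [R, U]
pos 3: C -> fault, frames [R, U, C]
pos 4: R -> hit
pos 5: P -> fault, evict U, frames [C, R, P]
pos 6: R -> hit
pos 7: P -> hit
pos 8: F -> fault, evict C, frames [R, P, F]
pos 9: P -> hit
pos 10: S -> fault, evict R, frames [F, P, S]
pos 11: P -> hit
pos 12: U -> fault, evict F, frames [S, P, U]
pos 13: P -> hit
pos 14: F -> fault, evict S, frames [U, P, F]
pos 15: P -> hit
pos 16: F -> hit
pos 17: P -> hit
pos 18: R -> fault, evict U, frames [F, P, R]
pos 19: P -> hit
pos 20: U -> fault, evict F, frames [R, P, U]
At position 20, page F is evicted.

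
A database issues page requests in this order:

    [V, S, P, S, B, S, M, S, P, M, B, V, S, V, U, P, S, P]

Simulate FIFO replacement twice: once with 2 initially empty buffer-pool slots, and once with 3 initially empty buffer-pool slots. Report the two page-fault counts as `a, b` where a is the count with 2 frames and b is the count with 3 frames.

13, 12

2 frames: F F F . F F F . F . F F F . F F F . → 13 faults.
3 frames: F F F . F . F F F . F F F . F F . . → 12 faults.
12 < 13: adding a frame reduced faults, as is typical.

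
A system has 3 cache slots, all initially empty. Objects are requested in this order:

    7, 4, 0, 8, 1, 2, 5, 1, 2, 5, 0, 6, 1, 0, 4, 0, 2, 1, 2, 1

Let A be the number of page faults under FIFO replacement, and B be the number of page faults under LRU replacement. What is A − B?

1

Under FIFO: F F F F F F F . . . F F F . F F F F . . → 14 faults.
Under LRU: F F F F F F F . . . F F F . F . F F . . → 13 faults.
A − B = 14 − 13 = 1.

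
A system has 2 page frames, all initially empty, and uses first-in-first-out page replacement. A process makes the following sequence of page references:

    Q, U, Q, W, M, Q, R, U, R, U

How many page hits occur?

3

Q: miss, frames [Q]
U: miss, frames [Q, U]
Q: hit
W: miss, evict Q, frames [U, W]
M: miss, evict U, frames [W, M]
Q: miss, evict W, frames [M, Q]
R: miss, evict M, frames [Q, R]
U: miss, evict Q, frames [R, U]
R: hit
U: hit
Hits: 3.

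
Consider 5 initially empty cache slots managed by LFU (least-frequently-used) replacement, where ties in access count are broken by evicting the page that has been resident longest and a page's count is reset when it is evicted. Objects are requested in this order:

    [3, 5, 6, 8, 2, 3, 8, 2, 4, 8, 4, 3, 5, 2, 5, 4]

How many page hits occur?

9

3: miss, frames {3}
5: miss, frames {3,5}
6: miss, frames {3,5,6}
8: miss, frames {3,5,6,8}
2: miss, frames {3,5,6,8,2}
3: hit
8: hit
2: hit
4: miss, evict 5, frames {3,6,8,2,4}
8: hit
4: hit
3: hit
5: miss, evict 6, frames {3,8,2,4,5}
2: hit
5: hit
4: hit
Hits: 9.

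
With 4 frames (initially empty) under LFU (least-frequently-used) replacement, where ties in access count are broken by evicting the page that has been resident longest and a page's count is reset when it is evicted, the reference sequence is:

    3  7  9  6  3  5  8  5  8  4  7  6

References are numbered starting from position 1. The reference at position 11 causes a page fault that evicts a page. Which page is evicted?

4

pos 1: 3 → fault, frames (3)
pos 2: 7 → fault, frames (3 7)
pos 3: 9 → fault, frames (3 7 9)
pos 4: 6 → fault, frames (3 7 9 6)
pos 5: 3 → hit
pos 6: 5 → fault, evict 7, frames (3 9 6 5)
pos 7: 8 → fault, evict 9, frames (3 6 5 8)
pos 8: 5 → hit
pos 9: 8 → hit
pos 10: 4 → fault, evict 6, frames (3 5 8 4)
pos 11: 7 → fault, evict 4, frames (3 5 8 7)
At position 11, page 4 is evicted.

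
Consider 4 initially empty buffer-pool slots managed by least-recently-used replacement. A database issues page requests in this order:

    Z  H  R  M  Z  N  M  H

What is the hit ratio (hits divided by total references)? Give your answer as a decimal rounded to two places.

0.25

Z -> miss, frames {Z}
H -> miss, frames {Z,H}
R -> miss, frames {Z,H,R}
M -> miss, frames {Z,H,R,M}
Z -> hit
N -> miss, evict H, frames {R,M,Z,N}
M -> hit
H -> miss, evict R, frames {Z,N,M,H}
Hits: 2 of 8 references → 2/8 = 0.2500.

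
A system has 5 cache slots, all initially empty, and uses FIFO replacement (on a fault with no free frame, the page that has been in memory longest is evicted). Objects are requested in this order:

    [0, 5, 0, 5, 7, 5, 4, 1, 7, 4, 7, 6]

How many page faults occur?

6

0: fault, frames {0}
5: fault, frames {0,5}
0: hit
5: hit
7: fault, frames {0,5,7}
5: hit
4: fault, frames {0,5,7,4}
1: fault, frames {0,5,7,4,1}
7: hit
4: hit
7: hit
6: fault, evict 0, frames {5,7,4,1,6}
Page faults: 6.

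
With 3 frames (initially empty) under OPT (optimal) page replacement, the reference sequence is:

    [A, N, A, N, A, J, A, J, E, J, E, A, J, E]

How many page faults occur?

4

A → fault, frames {A}
N → fault, frames {A,N}
A → hit
N → hit
A → hit
J → fault, frames {A,N,J}
A → hit
J → hit
E → fault, evict N, frames {A,J,E}
J → hit
E → hit
A → hit
J → hit
E → hit
Page faults: 4.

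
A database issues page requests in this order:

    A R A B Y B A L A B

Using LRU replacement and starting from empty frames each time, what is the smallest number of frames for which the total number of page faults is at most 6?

3

f=1: 10 faults
f=2: 7 faults
f=3: 5 faults
f=4: 5 faults
f=5: 5 faults
Smallest f with faults ≤ 6 is 3.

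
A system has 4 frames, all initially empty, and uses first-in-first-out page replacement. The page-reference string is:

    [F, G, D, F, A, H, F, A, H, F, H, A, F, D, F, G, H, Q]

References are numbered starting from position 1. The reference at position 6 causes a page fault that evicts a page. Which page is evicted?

F

pos 1: F: fault, frames (F)
pos 2: G: fault, frames (F G)
pos 3: D: fault, frames (F G D)
pos 4: F: hit
pos 5: A: fault, frames (F G D A)
pos 6: H: fault, evict F, frames (G D A H)
At position 6, page F is evicted.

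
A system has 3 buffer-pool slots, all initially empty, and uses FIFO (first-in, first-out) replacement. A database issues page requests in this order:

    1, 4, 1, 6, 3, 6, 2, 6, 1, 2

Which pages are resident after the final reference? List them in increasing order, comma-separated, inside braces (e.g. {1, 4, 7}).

{1, 2, 3}

1 → fault, frames {1}
4 → fault, frames {1,4}
1 → hit
6 → fault, frames {1,4,6}
3 → fault, evict 1, frames {4,6,3}
6 → hit
2 → fault, evict 4, frames {6,3,2}
6 → hit
1 → fault, evict 6, frames {3,2,1}
2 → hit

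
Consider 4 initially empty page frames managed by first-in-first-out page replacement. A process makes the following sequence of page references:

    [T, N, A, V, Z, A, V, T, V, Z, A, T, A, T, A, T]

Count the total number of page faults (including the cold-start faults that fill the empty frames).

6

T → fault, frames {T}
N → fault, frames {T,N}
A → fault, frames {T,N,A}
V → fault, frames {T,N,A,V}
Z → fault, evict T, frames {N,A,V,Z}
A → hit
V → hit
T → fault, evict N, frames {A,V,Z,T}
V → hit
Z → hit
A → hit
T → hit
A → hit
T → hit
A → hit
T → hit
Page faults: 6.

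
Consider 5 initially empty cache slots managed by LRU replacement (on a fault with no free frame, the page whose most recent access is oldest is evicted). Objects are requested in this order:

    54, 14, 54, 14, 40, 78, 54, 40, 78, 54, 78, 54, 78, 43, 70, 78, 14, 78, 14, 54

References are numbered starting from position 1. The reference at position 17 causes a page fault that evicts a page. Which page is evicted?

pos 1: 54 → miss, frames [54]
pos 2: 14 → miss, frames [54, 14]
pos 3: 54 → hit
pos 4: 14 → hit
pos 5: 40 → miss, frames [54, 14, 40]
pos 6: 78 → miss, frames [54, 14, 40, 78]
pos 7: 54 → hit
pos 8: 40 → hit
pos 9: 78 → hit
pos 10: 54 → hit
pos 11: 78 → hit
pos 12: 54 → hit
pos 13: 78 → hit
pos 14: 43 → miss, frames [14, 40, 54, 78, 43]
pos 15: 70 → miss, evict 14, frames [40, 54, 78, 43, 70]
pos 16: 78 → hit
pos 17: 14 → miss, evict 40, frames [54, 43, 70, 78, 14]
At position 17, page 40 is evicted.

40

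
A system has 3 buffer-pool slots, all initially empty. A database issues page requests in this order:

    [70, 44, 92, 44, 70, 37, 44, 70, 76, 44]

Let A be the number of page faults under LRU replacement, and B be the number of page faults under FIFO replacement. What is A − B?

-2

Under LRU: F F F . . F . . F . → 5 faults.
Under FIFO: F F F . . F . F F F → 7 faults.
A − B = 5 − 7 = -2.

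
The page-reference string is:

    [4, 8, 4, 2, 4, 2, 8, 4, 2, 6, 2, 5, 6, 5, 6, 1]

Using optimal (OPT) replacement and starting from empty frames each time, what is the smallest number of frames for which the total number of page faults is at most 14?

f=1: 16 faults
f=2: 8 faults
f=3: 6 faults
f=4: 6 faults
f=5: 6 faults
f=6: 6 faults
Smallest f with faults ≤ 14 is 2.

2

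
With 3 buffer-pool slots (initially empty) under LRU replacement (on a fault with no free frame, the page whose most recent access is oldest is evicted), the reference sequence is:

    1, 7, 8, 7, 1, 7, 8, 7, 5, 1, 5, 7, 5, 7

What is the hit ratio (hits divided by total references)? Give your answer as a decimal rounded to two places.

0.64

1 → fault, frames {1}
7 → fault, frames {1,7}
8 → fault, frames {1,7,8}
7 → hit
1 → hit
7 → hit
8 → hit
7 → hit
5 → fault, evict 1, frames {8,7,5}
1 → fault, evict 8, frames {7,5,1}
5 → hit
7 → hit
5 → hit
7 → hit
Hits: 9 of 14 references → 9/14 = 0.6429.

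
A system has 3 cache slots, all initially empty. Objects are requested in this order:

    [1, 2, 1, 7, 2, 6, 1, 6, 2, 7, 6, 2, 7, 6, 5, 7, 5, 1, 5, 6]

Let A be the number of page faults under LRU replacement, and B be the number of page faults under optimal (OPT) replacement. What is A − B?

Under LRU: F F . F . F F . . F . . . . F . . F . F → 9 faults.
Under OPT: F F . F . F . . . F . . . . F . . F . . → 7 faults.
A − B = 9 − 7 = 2.

2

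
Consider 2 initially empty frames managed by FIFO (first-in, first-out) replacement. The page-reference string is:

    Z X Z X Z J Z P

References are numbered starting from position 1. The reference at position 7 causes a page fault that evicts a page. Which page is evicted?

X

pos 1: Z → fault, frames {Z}
pos 2: X → fault, frames {Z,X}
pos 3: Z → hit
pos 4: X → hit
pos 5: Z → hit
pos 6: J → fault, evict Z, frames {X,J}
pos 7: Z → fault, evict X, frames {J,Z}
At position 7, page X is evicted.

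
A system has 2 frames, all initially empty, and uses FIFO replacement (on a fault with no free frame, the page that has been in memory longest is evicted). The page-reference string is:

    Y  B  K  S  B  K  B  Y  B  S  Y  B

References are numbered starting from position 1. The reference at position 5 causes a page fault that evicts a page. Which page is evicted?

K

pos 1: Y → fault, frames [Y]
pos 2: B → fault, frames [Y, B]
pos 3: K → fault, evict Y, frames [B, K]
pos 4: S → fault, evict B, frames [K, S]
pos 5: B → fault, evict K, frames [S, B]
At position 5, page K is evicted.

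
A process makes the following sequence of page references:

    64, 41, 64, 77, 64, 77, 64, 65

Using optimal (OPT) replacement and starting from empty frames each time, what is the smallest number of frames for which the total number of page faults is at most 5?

f=1: 8 faults
f=2: 4 faults
f=3: 4 faults
f=4: 4 faults
Smallest f with faults ≤ 5 is 2.

2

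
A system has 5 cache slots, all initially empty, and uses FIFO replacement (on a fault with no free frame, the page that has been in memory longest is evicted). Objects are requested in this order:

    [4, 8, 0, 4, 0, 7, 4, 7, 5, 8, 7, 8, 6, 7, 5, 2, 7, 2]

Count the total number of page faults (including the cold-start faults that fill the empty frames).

4 -> fault, frames [4]
8 -> fault, frames [4, 8]
0 -> fault, frames [4, 8, 0]
4 -> hit
0 -> hit
7 -> fault, frames [4, 8, 0, 7]
4 -> hit
7 -> hit
5 -> fault, frames [4, 8, 0, 7, 5]
8 -> hit
7 -> hit
8 -> hit
6 -> fault, evict 4, frames [8, 0, 7, 5, 6]
7 -> hit
5 -> hit
2 -> fault, evict 8, frames [0, 7, 5, 6, 2]
7 -> hit
2 -> hit
Page faults: 7.

7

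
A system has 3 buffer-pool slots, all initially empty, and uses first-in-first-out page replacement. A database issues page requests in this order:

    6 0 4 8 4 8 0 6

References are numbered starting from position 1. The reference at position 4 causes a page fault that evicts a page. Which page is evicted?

pos 1: 6 → miss, frames [6]
pos 2: 0 → miss, frames [6, 0]
pos 3: 4 → miss, frames [6, 0, 4]
pos 4: 8 → miss, evict 6, frames [0, 4, 8]
At position 4, page 6 is evicted.

6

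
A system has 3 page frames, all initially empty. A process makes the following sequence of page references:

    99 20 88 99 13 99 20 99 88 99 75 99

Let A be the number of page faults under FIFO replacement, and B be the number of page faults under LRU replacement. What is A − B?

2

Under FIFO: F F F . F F F . F . F F → 9 faults.
Under LRU: F F F . F . F . F . F . → 7 faults.
A − B = 9 − 7 = 2.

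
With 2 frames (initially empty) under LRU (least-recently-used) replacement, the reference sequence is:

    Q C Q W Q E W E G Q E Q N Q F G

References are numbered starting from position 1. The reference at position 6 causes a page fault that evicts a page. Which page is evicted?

W

pos 1: Q -> fault, frames (Q)
pos 2: C -> fault, frames (Q C)
pos 3: Q -> hit
pos 4: W -> fault, evict C, frames (Q W)
pos 5: Q -> hit
pos 6: E -> fault, evict W, frames (Q E)
At position 6, page W is evicted.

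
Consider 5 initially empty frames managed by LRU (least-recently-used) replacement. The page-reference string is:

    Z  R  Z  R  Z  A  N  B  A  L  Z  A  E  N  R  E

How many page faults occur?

Z: fault, frames {Z}
R: fault, frames {Z,R}
Z: hit
R: hit
Z: hit
A: fault, frames {R,Z,A}
N: fault, frames {R,Z,A,N}
B: fault, frames {R,Z,A,N,B}
A: hit
L: fault, evict R, frames {Z,N,B,A,L}
Z: hit
A: hit
E: fault, evict N, frames {B,L,Z,A,E}
N: fault, evict B, frames {L,Z,A,E,N}
R: fault, evict L, frames {Z,A,E,N,R}
E: hit
Page faults: 9.

9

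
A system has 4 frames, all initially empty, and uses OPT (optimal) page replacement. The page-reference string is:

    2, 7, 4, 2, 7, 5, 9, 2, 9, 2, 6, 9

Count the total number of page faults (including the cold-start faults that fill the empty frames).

6

2: fault, frames (2)
7: fault, frames (2 7)
4: fault, frames (2 7 4)
2: hit
7: hit
5: fault, frames (2 7 4 5)
9: fault, evict 5, frames (2 7 4 9)
2: hit
9: hit
2: hit
6: fault, evict 4, frames (2 7 9 6)
9: hit
Page faults: 6.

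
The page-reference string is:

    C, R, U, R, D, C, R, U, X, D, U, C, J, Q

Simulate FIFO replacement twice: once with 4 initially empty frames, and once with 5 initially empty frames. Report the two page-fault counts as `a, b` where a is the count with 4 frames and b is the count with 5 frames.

4 frames: F F F . F . . . F . . F F F → 8 faults.
5 frames: F F F . F . . . F . . . F F → 7 faults.
7 < 8: adding a frame reduced faults, as is typical.

8, 7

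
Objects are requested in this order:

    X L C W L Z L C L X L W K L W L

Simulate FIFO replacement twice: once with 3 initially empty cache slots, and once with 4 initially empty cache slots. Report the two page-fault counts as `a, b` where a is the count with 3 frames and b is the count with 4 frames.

11, 9

3 frames: F F F F . F F F . F . F F F . . → 11 faults.
4 frames: F F F F . F . . . F F . F . F . → 9 faults.
9 < 11: adding a frame reduced faults, as is typical.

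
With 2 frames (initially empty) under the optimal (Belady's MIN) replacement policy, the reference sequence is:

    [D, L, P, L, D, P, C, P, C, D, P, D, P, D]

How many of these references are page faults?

D → fault, frames [D]
L → fault, frames [D, L]
P → fault, evict D, frames [L, P]
L → hit
D → fault, evict L, frames [P, D]
P → hit
C → fault, evict D, frames [P, C]
P → hit
C → hit
D → fault, evict C, frames [P, D]
P → hit
D → hit
P → hit
D → hit
Page faults: 6.

6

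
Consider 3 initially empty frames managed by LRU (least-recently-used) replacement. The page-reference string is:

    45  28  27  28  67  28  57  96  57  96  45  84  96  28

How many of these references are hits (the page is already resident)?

5

45: fault, frames (45)
28: fault, frames (45 28)
27: fault, frames (45 28 27)
28: hit
67: fault, evict 45, frames (27 28 67)
28: hit
57: fault, evict 27, frames (67 28 57)
96: fault, evict 67, frames (28 57 96)
57: hit
96: hit
45: fault, evict 28, frames (57 96 45)
84: fault, evict 57, frames (96 45 84)
96: hit
28: fault, evict 45, frames (84 96 28)
Hits: 5.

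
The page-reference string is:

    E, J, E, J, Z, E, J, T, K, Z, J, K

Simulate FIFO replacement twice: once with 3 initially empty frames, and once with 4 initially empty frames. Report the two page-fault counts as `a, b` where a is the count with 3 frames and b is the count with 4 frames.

6, 5

3 frames: F F . . F . . F F . F . → 6 faults.
4 frames: F F . . F . . F F . . . → 5 faults.
5 < 6: adding a frame reduced faults, as is typical.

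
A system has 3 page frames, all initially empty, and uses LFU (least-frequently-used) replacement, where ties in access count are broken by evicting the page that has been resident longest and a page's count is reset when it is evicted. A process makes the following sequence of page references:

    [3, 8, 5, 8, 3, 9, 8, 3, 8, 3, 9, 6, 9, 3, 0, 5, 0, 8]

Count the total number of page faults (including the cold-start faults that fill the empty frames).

3 -> miss, frames (3)
8 -> miss, frames (3 8)
5 -> miss, frames (3 8 5)
8 -> hit
3 -> hit
9 -> miss, evict 5, frames (3 8 9)
8 -> hit
3 -> hit
8 -> hit
3 -> hit
9 -> hit
6 -> miss, evict 9, frames (3 8 6)
9 -> miss, evict 6, frames (3 8 9)
3 -> hit
0 -> miss, evict 9, frames (3 8 0)
5 -> miss, evict 0, frames (3 8 5)
0 -> miss, evict 5, frames (3 8 0)
8 -> hit
Page faults: 9.

9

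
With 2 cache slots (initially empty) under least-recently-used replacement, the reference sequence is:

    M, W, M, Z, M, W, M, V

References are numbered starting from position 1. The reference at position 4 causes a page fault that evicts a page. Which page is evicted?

pos 1: M -> miss, frames (M)
pos 2: W -> miss, frames (M W)
pos 3: M -> hit
pos 4: Z -> miss, evict W, frames (M Z)
At position 4, page W is evicted.

W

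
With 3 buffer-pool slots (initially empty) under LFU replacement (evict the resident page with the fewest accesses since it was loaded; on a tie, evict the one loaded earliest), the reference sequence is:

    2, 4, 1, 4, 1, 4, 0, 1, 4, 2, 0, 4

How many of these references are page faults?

6

2: miss, frames [2]
4: miss, frames [2, 4]
1: miss, frames [2, 4, 1]
4: hit
1: hit
4: hit
0: miss, evict 2, frames [4, 1, 0]
1: hit
4: hit
2: miss, evict 0, frames [4, 1, 2]
0: miss, evict 2, frames [4, 1, 0]
4: hit
Page faults: 6.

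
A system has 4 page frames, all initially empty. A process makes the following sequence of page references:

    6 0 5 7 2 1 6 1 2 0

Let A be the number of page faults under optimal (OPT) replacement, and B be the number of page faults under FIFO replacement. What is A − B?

-2

Under OPT: F F F F F F . . . . → 6 faults.
Under FIFO: F F F F F F F . . F → 8 faults.
A − B = 6 − 8 = -2.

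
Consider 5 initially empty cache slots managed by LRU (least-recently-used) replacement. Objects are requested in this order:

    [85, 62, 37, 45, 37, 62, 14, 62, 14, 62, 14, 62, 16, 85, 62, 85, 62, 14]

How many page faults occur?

85: miss, frames {85}
62: miss, frames {85,62}
37: miss, frames {85,62,37}
45: miss, frames {85,62,37,45}
37: hit
62: hit
14: miss, frames {85,45,37,62,14}
62: hit
14: hit
62: hit
14: hit
62: hit
16: miss, evict 85, frames {45,37,14,62,16}
85: miss, evict 45, frames {37,14,62,16,85}
62: hit
85: hit
62: hit
14: hit
Page faults: 7.

7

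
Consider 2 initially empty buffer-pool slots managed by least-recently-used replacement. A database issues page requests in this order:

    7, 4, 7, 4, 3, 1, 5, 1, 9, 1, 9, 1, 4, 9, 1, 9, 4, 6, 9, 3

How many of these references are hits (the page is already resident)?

7 → miss, frames (7)
4 → miss, frames (7 4)
7 → hit
4 → hit
3 → miss, evict 7, frames (4 3)
1 → miss, evict 4, frames (3 1)
5 → miss, evict 3, frames (1 5)
1 → hit
9 → miss, evict 5, frames (1 9)
1 → hit
9 → hit
1 → hit
4 → miss, evict 9, frames (1 4)
9 → miss, evict 1, frames (4 9)
1 → miss, evict 4, frames (9 1)
9 → hit
4 → miss, evict 1, frames (9 4)
6 → miss, evict 9, frames (4 6)
9 → miss, evict 4, frames (6 9)
3 → miss, evict 6, frames (9 3)
Hits: 7.

7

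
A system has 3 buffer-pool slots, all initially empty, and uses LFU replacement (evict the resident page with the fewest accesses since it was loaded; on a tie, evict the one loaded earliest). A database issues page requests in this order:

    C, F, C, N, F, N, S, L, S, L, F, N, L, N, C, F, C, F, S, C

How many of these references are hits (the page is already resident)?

C → miss, frames [C]
F → miss, frames [C, F]
C → hit
N → miss, frames [C, F, N]
F → hit
N → hit
S → miss, evict C, frames [F, N, S]
L → miss, evict S, frames [F, N, L]
S → miss, evict L, frames [F, N, S]
L → miss, evict S, frames [F, N, L]
F → hit
N → hit
L → hit
N → hit
C → miss, evict L, frames [F, N, C]
F → hit
C → hit
F → hit
S → miss, evict C, frames [F, N, S]
C → miss, evict S, frames [F, N, C]
Hits: 10.

10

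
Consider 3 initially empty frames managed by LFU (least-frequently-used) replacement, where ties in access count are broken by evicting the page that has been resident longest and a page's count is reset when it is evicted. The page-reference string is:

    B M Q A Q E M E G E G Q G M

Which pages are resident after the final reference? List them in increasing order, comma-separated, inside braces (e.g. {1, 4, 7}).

{E, G, M}

B -> miss, frames [B]
M -> miss, frames [B, M]
Q -> miss, frames [B, M, Q]
A -> miss, evict B, frames [M, Q, A]
Q -> hit
E -> miss, evict M, frames [Q, A, E]
M -> miss, evict A, frames [Q, E, M]
E -> hit
G -> miss, evict M, frames [Q, E, G]
E -> hit
G -> hit
Q -> hit
G -> hit
M -> miss, evict Q, frames [E, G, M]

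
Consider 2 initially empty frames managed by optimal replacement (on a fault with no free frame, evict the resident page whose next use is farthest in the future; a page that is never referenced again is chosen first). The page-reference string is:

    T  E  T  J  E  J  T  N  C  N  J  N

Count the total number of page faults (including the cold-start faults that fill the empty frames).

7

T → miss, frames {T}
E → miss, frames {T,E}
T → hit
J → miss, evict T, frames {E,J}
E → hit
J → hit
T → miss, evict E, frames {J,T}
N → miss, evict T, frames {J,N}
C → miss, evict J, frames {N,C}
N → hit
J → miss, evict C, frames {N,J}
N → hit
Page faults: 7.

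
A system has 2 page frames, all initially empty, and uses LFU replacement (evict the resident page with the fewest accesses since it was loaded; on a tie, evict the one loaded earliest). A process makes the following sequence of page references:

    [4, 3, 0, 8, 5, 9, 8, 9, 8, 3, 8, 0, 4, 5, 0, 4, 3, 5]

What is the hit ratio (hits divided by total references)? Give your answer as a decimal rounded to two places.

4 -> fault, frames {4}
3 -> fault, frames {4,3}
0 -> fault, evict 4, frames {3,0}
8 -> fault, evict 3, frames {0,8}
5 -> fault, evict 0, frames {8,5}
9 -> fault, evict 8, frames {5,9}
8 -> fault, evict 5, frames {9,8}
9 -> hit
8 -> hit
3 -> fault, evict 9, frames {8,3}
8 -> hit
0 -> fault, evict 3, frames {8,0}
4 -> fault, evict 0, frames {8,4}
5 -> fault, evict 4, frames {8,5}
0 -> fault, evict 5, frames {8,0}
4 -> fault, evict 0, frames {8,4}
3 -> fault, evict 4, frames {8,3}
5 -> fault, evict 3, frames {8,5}
Hits: 3 of 18 references → 3/18 = 0.1667.

0.17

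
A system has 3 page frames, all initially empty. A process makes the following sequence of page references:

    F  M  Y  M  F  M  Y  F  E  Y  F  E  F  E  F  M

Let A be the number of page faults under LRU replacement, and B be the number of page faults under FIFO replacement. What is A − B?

-1

Under LRU: F F F . . . . . F . . . . . . F → 5 faults.
Under FIFO: F F F . . . . . F . F . . . . F → 6 faults.
A − B = 5 − 6 = -1.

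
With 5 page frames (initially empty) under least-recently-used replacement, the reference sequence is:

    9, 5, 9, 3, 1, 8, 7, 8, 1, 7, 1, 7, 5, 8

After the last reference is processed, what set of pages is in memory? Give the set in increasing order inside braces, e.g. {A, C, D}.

9: fault, frames [9]
5: fault, frames [9, 5]
9: hit
3: fault, frames [5, 9, 3]
1: fault, frames [5, 9, 3, 1]
8: fault, frames [5, 9, 3, 1, 8]
7: fault, evict 5, frames [9, 3, 1, 8, 7]
8: hit
1: hit
7: hit
1: hit
7: hit
5: fault, evict 9, frames [3, 8, 1, 7, 5]
8: hit

{1, 3, 5, 7, 8}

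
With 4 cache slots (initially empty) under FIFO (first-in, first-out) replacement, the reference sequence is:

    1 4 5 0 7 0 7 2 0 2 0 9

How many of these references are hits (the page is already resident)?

1 → miss, frames {1}
4 → miss, frames {1,4}
5 → miss, frames {1,4,5}
0 → miss, frames {1,4,5,0}
7 → miss, evict 1, frames {4,5,0,7}
0 → hit
7 → hit
2 → miss, evict 4, frames {5,0,7,2}
0 → hit
2 → hit
0 → hit
9 → miss, evict 5, frames {0,7,2,9}
Hits: 5.

5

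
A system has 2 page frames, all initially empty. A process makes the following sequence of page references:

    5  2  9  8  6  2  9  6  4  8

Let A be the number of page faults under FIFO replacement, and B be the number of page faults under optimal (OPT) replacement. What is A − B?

Under FIFO: F F F F F F F F F F → 10 faults.
Under OPT: F F F F F . F . F F → 8 faults.
A − B = 10 − 8 = 2.

2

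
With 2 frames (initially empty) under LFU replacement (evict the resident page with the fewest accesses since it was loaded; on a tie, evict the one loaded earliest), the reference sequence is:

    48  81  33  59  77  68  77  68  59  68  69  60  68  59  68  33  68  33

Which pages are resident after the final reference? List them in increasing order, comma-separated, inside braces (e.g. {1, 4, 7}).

48 → fault, frames {48}
81 → fault, frames {48,81}
33 → fault, evict 48, frames {81,33}
59 → fault, evict 81, frames {33,59}
77 → fault, evict 33, frames {59,77}
68 → fault, evict 59, frames {77,68}
77 → hit
68 → hit
59 → fault, evict 77, frames {68,59}
68 → hit
69 → fault, evict 59, frames {68,69}
60 → fault, evict 69, frames {68,60}
68 → hit
59 → fault, evict 60, frames {68,59}
68 → hit
33 → fault, evict 59, frames {68,33}
68 → hit
33 → hit

{33, 68}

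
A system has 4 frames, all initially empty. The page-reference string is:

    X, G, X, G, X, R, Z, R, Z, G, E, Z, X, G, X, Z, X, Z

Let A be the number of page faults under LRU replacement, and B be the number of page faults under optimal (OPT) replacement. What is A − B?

1

Under LRU: F F . . . F F . . . F . F . . . . . → 6 faults.
Under OPT: F F . . . F F . . . F . . . . . . . → 5 faults.
A − B = 6 − 5 = 1.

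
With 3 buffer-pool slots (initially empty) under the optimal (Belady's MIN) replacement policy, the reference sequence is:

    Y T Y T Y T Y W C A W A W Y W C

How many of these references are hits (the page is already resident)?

Y → miss, frames {Y}
T → miss, frames {Y,T}
Y → hit
T → hit
Y → hit
T → hit
Y → hit
W → miss, frames {Y,T,W}
C → miss, evict T, frames {Y,W,C}
A → miss, evict C, frames {Y,W,A}
W → hit
A → hit
W → hit
Y → hit
W → hit
C → miss, evict A, frames {Y,W,C}
Hits: 10.

10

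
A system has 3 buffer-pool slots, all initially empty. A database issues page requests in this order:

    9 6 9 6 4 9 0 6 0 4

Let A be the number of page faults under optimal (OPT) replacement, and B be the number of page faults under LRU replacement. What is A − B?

Under OPT: F F . . F . F . . . → 4 faults.
Under LRU: F F . . F . F F . F → 6 faults.
A − B = 4 − 6 = -2.

-2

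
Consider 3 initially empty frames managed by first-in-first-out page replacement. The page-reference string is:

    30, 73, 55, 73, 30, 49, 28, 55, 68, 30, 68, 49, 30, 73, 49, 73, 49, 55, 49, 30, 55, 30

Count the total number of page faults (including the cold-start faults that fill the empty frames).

30 → miss, frames [30]
73 → miss, frames [30, 73]
55 → miss, frames [30, 73, 55]
73 → hit
30 → hit
49 → miss, evict 30, frames [73, 55, 49]
28 → miss, evict 73, frames [55, 49, 28]
55 → hit
68 → miss, evict 55, frames [49, 28, 68]
30 → miss, evict 49, frames [28, 68, 30]
68 → hit
49 → miss, evict 28, frames [68, 30, 49]
30 → hit
73 → miss, evict 68, frames [30, 49, 73]
49 → hit
73 → hit
49 → hit
55 → miss, evict 30, frames [49, 73, 55]
49 → hit
30 → miss, evict 49, frames [73, 55, 30]
55 → hit
30 → hit
Page faults: 11.

11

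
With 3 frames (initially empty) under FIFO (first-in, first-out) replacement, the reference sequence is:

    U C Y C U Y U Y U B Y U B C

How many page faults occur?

U -> fault, frames (U)
C -> fault, frames (U C)
Y -> fault, frames (U C Y)
C -> hit
U -> hit
Y -> hit
U -> hit
Y -> hit
U -> hit
B -> fault, evict U, frames (C Y B)
Y -> hit
U -> fault, evict C, frames (Y B U)
B -> hit
C -> fault, evict Y, frames (B U C)
Page faults: 6.

6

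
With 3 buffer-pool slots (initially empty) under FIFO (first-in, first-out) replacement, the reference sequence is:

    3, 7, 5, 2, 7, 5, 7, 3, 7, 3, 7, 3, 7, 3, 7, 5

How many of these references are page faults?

7

3: miss, frames [3]
7: miss, frames [3, 7]
5: miss, frames [3, 7, 5]
2: miss, evict 3, frames [7, 5, 2]
7: hit
5: hit
7: hit
3: miss, evict 7, frames [5, 2, 3]
7: miss, evict 5, frames [2, 3, 7]
3: hit
7: hit
3: hit
7: hit
3: hit
7: hit
5: miss, evict 2, frames [3, 7, 5]
Page faults: 7.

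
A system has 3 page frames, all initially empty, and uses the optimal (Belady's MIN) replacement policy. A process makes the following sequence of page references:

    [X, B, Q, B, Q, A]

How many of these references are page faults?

X → miss, frames (X)
B → miss, frames (X B)
Q → miss, frames (X B Q)
B → hit
Q → hit
A → miss, evict Q, frames (X B A)
Page faults: 4.

4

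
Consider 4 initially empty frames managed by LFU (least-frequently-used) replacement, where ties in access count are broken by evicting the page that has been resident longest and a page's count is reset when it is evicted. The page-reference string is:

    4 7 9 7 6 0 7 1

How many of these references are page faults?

6

4 → miss, frames [4]
7 → miss, frames [4, 7]
9 → miss, frames [4, 7, 9]
7 → hit
6 → miss, frames [4, 7, 9, 6]
0 → miss, evict 4, frames [7, 9, 6, 0]
7 → hit
1 → miss, evict 9, frames [7, 6, 0, 1]
Page faults: 6.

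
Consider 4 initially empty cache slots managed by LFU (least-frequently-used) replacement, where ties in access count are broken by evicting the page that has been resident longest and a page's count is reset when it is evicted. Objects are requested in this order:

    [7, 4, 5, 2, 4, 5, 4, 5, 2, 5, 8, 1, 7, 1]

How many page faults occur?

8

7 → fault, frames [7]
4 → fault, frames [7, 4]
5 → fault, frames [7, 4, 5]
2 → fault, frames [7, 4, 5, 2]
4 → hit
5 → hit
4 → hit
5 → hit
2 → hit
5 → hit
8 → fault, evict 7, frames [4, 5, 2, 8]
1 → fault, evict 8, frames [4, 5, 2, 1]
7 → fault, evict 1, frames [4, 5, 2, 7]
1 → fault, evict 7, frames [4, 5, 2, 1]
Page faults: 8.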